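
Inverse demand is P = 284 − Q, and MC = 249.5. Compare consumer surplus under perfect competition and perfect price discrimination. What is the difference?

Competitive firms price at marginal cost: P = 249.5, giving Q = 34.5.
CS = ½·(284 − 249.5)·34.5 = 595.125.
Under first-degree price discrimination the firm charges each unit its demand price and produces up to where P = MC, i.e. Q = 34.5. Consumer surplus is zero; producer surplus equals total surplus.
CS = 0.
Change in consumer surplus: 0 − 595.125 = −595.125.

CS falls by 595.125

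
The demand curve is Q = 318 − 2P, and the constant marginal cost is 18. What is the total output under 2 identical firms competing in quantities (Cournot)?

Q = 188

Inverting demand: P = 159 − 0.5Q.
In a 2-firm Cournot equilibrium, symmetry and the first-order condition give q = (159 − 18)/(1.5) = 94. So Q = 188 and P = 65.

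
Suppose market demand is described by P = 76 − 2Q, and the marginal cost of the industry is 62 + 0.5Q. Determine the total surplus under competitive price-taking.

TS = 39.2

Under competition P = MC: 76 − 2Q = 62 + 0.5Q ⇒ Q = 5.6, P = 64.8.
CS = ½·(76 − 64.8)·5.6 = 31.36; PS = (64.8·5.6 − 62·5.6 − ½·0.5·5.6²) = 7.84; TS = 39.2.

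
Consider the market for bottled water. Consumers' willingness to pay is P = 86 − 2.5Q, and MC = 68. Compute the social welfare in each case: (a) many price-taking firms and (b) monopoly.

Competition: TS = 64.8; Monopoly: TS = 48.6

Perfect competition: P = MC = 68, so 86 − 2.5Q = 68 and Q = 7.2.
CS = ½·(86 − 68)·7.2 = 64.8; PS = (68 − 68)·7.2 = 0; TS = 64.8.
A monopolist chooses Q where MR = MC. MR = 86 − 5Q; setting this equal to 68 gives Q = 3.6 and P = 77.
CS = ½·(86 − 77)·3.6 = 16.2; PS = (77 − 68)·3.6 = 32.4; TS = 48.6.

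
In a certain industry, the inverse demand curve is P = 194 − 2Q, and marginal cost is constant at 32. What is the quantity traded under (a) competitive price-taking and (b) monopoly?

Competition: Q = 81; Monopoly: Q = 40.5

Competitive firms price at marginal cost: P = 32, giving Q = 81.
A monopolist chooses Q where MR = MC. MR = 194 − 4Q; setting this equal to 32 gives Q = 40.5 and P = 113.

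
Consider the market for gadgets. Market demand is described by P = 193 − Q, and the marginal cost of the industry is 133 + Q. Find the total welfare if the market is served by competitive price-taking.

Under competition P = MC: 193 − Q = 133 + Q ⇒ Q = 30, P = 163.
CS = ½·(193 − 163)·30 = 450; PS = (163·30 − 133·30 − ½·1·30²) = 450; TS = 900.

TS = 900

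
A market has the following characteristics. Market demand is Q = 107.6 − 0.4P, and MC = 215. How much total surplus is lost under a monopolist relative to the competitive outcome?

Inverting demand: P = 269 − 2.5Q.
Competitive firms price at marginal cost: P = 215, giving Q = 21.6.
Monopoly sets MR = MC: 269 − 5Q = 215 ⇒ Q = 10.8, P = 269 − 2.5·10.8 = 242.
DWL is the triangle between Q = 10.8 and Q = 21.6: ½·(21.6 − 10.8)·(242 − 215) = 145.8.

DWL = 145.8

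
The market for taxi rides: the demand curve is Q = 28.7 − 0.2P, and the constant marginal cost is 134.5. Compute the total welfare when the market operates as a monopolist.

Inverting demand: P = 143.5 − 5Q.
The monopolist equates marginal revenue to marginal cost: 143.5 − 10Q = 134.5, so Q = 0.9. From demand, P = 139.
CS = ½·(143.5 − 139)·0.9 = 2.025; PS = (139 − 134.5)·0.9 = 4.05; TS = 6.075.

TS = 6.075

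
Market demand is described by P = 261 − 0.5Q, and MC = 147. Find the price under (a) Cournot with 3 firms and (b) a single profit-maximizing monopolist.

Cournot: P = 175.5; Monopoly: P = 204

Cournot with 3 identical firms: the symmetric best-response condition is 261 − 2q = 147. Each firm produces q = 57, total output Q = 171, price P = 175.5.
A monopolist chooses Q where MR = MC. MR = 261 − Q; setting this equal to 147 gives Q = 114 and P = 204.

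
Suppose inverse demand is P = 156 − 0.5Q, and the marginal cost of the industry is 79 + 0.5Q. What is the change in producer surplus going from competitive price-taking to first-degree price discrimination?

Under competition P = MC: 156 − 0.5Q = 79 + 0.5Q ⇒ Q = 77, P = 117.5.
PS = P·Q − VC(Q) = 117.5·77 − (79·77 + ½·0.5·77²) = 1482.25.
With perfect price discrimination, output is the efficient level Q = 77 (where demand meets MC), but every buyer pays their willingness to pay: CS = 0 and PS = total surplus.
PS = ½·(156 − 79)·77 = 2964.5.
Change in producer surplus: 2964.5 − 1482.25 = 1482.25.

PS rises by 1482.25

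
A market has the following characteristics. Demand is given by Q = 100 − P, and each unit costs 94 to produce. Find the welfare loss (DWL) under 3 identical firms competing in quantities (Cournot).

Inverting demand: P = 100 − Q.
Perfect competition: P = MC = 94, so 100 − Q = 94 and Q = 6.
With 3 symmetric Cournot firms, each firm's FOC gives 100 − 4q = 94, so q = 1.5, Q = 3·1.5 = 4.5, and P = 95.5.
DWL is the triangle between Q = 4.5 and Q = 6: ½·(6 − 4.5)·(95.5 − 94) = 1.125.

DWL = 1.125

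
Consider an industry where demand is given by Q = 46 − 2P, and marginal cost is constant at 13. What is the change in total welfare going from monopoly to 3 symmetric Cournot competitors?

Inverting demand: P = 23 − 0.5Q.
The monopolist equates marginal revenue to marginal cost: 23 − Q = 13, so Q = 10. From demand, P = 18.
CS = ½·(23 − 18)·10 = 25; PS = (18 − 13)·10 = 50; TS = 75.
Cournot with 3 identical firms: the symmetric best-response condition is 23 − 2q = 13. Each firm produces q = 5, total output Q = 15, price P = 15.5.
CS = ½·(23 − 15.5)·15 = 56.25; PS = (15.5 − 13)·15 = 37.5; TS = 93.75.
Change in total welfare: 93.75 − 75 = 18.75.

TS rises by 18.75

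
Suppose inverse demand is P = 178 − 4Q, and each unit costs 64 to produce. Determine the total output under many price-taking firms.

Under competition P = MC = 64, so Q = (178 − 64)/4 = 28.5.

Q = 28.5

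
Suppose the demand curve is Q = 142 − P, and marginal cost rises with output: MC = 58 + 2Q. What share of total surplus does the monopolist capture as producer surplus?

PS/TS = 0.8

Inverting demand: P = 142 − Q.
Monopoly sets MR = MC: 142 − 2Q = 58 + 2Q ⇒ Q = 21, P = 142 − 21 = 121.
CS = ½·(142 − 121)·21 = 220.5.
PS = P·Q − VC(Q) = 121·21 − (58·21 + ½·2·21²) = 882.
Share captured = PS/TS = 882/1102.5 = 0.8.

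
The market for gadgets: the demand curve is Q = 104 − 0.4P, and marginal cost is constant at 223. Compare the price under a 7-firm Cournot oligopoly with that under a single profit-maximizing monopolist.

Cournot: P = 227.625; Monopoly: P = 241.5

Inverting demand: P = 260 − 2.5Q.
Cournot with 7 identical firms: the symmetric best-response condition is 260 − 20q = 223. Each firm produces q = 1.85, total output Q = 12.95, price P = 227.625.
The monopolist equates marginal revenue to marginal cost: 260 − 5Q = 223, so Q = 7.4. From demand, P = 241.5.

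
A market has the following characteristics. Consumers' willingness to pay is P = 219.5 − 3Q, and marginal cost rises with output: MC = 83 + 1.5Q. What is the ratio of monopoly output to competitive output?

Q_m/Q_c = 0.6

A monopolist chooses Q where MR = MC. MR = 219.5 − 6Q; setting this equal to 83 + 1.5Q gives Q = 18.2 and P = 164.9.
Under competition P = MC: 219.5 − 3Q = 83 + 1.5Q ⇒ Q = 91/3, P = 128.5.
Ratio Q_m/Q_c = 18.2/(91/3) = 0.6.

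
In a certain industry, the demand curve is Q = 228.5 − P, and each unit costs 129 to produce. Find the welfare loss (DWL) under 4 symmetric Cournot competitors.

Inverting demand: P = 228.5 − Q.
Under competition P = MC = 129, so Q = (228.5 − 129)/1 = 99.5.
Cournot with 4 identical firms: the symmetric best-response condition is 228.5 − 5q = 129. Each firm produces q = 19.9, total output Q = 79.6, price P = 148.9.
DWL is the triangle between Q = 79.6 and Q = 99.5: ½·(99.5 − 79.6)·(148.9 − 129) = 198.005.

DWL = 198.005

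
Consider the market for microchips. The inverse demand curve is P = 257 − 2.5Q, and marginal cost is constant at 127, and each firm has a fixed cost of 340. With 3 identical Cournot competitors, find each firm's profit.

Cournot with 3 identical firms: the symmetric best-response condition is 257 − 10q = 127. Each firm produces q = 13, total output Q = 39, price P = 159.5.
Each firm's profit = (159.5 − 127)·13 − 340 = 82.5.

π_i = 82.5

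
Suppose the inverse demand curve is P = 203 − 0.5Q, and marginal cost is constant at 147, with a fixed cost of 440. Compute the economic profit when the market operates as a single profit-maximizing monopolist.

Profit = 1128

The monopolist equates marginal revenue to marginal cost: 203 − Q = 147, so Q = 56. From demand, P = 175.
Profit = (175 − 147)·56 − 440 = 1128.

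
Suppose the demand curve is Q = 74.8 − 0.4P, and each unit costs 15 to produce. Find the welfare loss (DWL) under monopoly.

Inverting demand: P = 187 − 2.5Q.
Competitive firms price at marginal cost: P = 15, giving Q = 68.8.
Monopoly sets MR = MC: 187 − 5Q = 15 ⇒ Q = 34.4, P = 187 − 2.5·34.4 = 101.
DWL is the triangle between Q = 34.4 and Q = 68.8: ½·(68.8 − 34.4)·(101 − 15) = 1479.2.

DWL = 1479.2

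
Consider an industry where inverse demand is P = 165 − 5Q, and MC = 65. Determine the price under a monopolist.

P = 115

The monopolist equates marginal revenue to marginal cost: 165 − 10Q = 65, so Q = 10. From demand, P = 115.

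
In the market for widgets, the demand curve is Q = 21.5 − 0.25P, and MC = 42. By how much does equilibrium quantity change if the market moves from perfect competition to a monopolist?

Equilibrium quantity falls by 5.5

Inverting demand: P = 86 − 4Q.
Under competition P = MC = 42, so Q = (86 − 42)/4 = 11.
The monopolist equates marginal revenue to marginal cost: 86 − 8Q = 42, so Q = 5.5. From demand, P = 64.
Change in equilibrium quantity: 5.5 − 11 = −5.5.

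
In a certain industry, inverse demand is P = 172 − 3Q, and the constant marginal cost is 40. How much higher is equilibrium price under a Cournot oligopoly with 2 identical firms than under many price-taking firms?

Competitive firms price at marginal cost: P = 40, giving Q = 44.
In a 2-firm Cournot equilibrium, symmetry and the first-order condition give q = (172 − 40)/(9) = 44/3. So Q = 88/3 and P = 84.
Change in equilibrium price: 84 − 40 = 44.

P rises by 44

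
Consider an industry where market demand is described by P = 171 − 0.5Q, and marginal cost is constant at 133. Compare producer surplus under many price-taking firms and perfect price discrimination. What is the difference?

Competitive firms price at marginal cost: P = 133, giving Q = 76.
PS = (133 − 133)·76 = 0.
With perfect price discrimination, output is the efficient level Q = 76 (where demand meets MC), but every buyer pays their willingness to pay: CS = 0 and PS = total surplus.
PS = ½·(171 − 133)·76 = 1444.
Change in producer surplus: 1444 − 0 = 1444.

PS rises by 1444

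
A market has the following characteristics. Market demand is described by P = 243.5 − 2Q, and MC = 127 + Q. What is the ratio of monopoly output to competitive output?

Q_m/Q_c = 0.6

Monopoly sets MR = MC: 243.5 − 4Q = 127 + Q ⇒ Q = 23.3, P = 243.5 − 2·23.3 = 196.9.
Under competition P = MC: 243.5 − 2Q = 127 + Q ⇒ Q = 233/6, P = 995/6.
Ratio Q_m/Q_c = 23.3/(233/6) = 0.6.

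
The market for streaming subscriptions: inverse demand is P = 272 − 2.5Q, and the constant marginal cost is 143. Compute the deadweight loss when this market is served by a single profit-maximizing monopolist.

DWL = 832.05

Under competition P = MC = 143, so Q = (272 − 143)/2.5 = 51.6.
A monopolist chooses Q where MR = MC. MR = 272 − 5Q; setting this equal to 143 gives Q = 25.8 and P = 207.5.
DWL is the triangle between Q = 25.8 and Q = 51.6: ½·(51.6 − 25.8)·(207.5 − 143) = 832.05.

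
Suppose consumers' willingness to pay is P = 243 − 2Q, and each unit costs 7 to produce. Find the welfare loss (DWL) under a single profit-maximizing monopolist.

Under competition P = MC = 7, so Q = (243 − 7)/2 = 118.
Monopoly sets MR = MC: 243 − 4Q = 7 ⇒ Q = 59, P = 243 − 2·59 = 125.
DWL is the triangle between Q = 59 and Q = 118: ½·(118 − 59)·(125 − 7) = 3481.

DWL = 3481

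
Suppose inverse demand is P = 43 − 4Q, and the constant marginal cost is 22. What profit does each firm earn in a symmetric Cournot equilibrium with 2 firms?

π_i = 12.25

In a 2-firm Cournot equilibrium, symmetry and the first-order condition give q = (43 − 22)/(12) = 1.75. So Q = 3.5 and P = 29.
Each firm's profit = (29 − 22)·1.75 = 12.25.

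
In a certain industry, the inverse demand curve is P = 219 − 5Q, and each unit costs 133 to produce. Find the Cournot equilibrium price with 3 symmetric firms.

In a 3-firm Cournot equilibrium, symmetry and the first-order condition give q = (219 − 133)/(20) = 4.3. So Q = 12.9 and P = 154.5.

P = 154.5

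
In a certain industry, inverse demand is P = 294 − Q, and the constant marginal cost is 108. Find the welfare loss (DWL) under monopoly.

DWL = 4324.5

Perfect competition: P = MC = 108, so 294 − Q = 108 and Q = 186.
The monopolist equates marginal revenue to marginal cost: 294 − 2Q = 108, so Q = 93. From demand, P = 201.
DWL is the triangle between Q = 93 and Q = 186: ½·(186 − 93)·(201 − 108) = 4324.5.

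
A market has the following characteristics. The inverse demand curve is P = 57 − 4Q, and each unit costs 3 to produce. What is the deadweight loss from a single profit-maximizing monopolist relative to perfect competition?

Perfect competition: P = MC = 3, so 57 − 4Q = 3 and Q = 13.5.
A monopolist chooses Q where MR = MC. MR = 57 − 8Q; setting this equal to 3 gives Q = 6.75 and P = 30.
DWL is the triangle between Q = 6.75 and Q = 13.5: ½·(13.5 − 6.75)·(30 − 3) = 91.125.

DWL = 91.125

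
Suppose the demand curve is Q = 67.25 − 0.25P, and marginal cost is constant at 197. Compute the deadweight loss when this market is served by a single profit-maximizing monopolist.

DWL = 162

Inverting demand: P = 269 − 4Q.
Perfect competition: P = MC = 197, so 269 − 4Q = 197 and Q = 18.
A monopolist chooses Q where MR = MC. MR = 269 − 8Q; setting this equal to 197 gives Q = 9 and P = 233.
DWL is the triangle between Q = 9 and Q = 18: ½·(18 − 9)·(233 − 197) = 162.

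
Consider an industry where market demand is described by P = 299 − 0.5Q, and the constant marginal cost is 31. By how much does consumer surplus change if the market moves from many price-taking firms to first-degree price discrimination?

Perfect competition: P = MC = 31, so 299 − 0.5Q = 31 and Q = 536.
CS = ½·(299 − 31)·536 = 71824.
A perfectly discriminating monopolist sells every unit with P(Q) ≥ MC(Q), so output equals the competitive quantity Q = 536. Each buyer pays their reservation price, so CS = 0 and the firm captures all surplus.
CS = 0.
Change in consumer surplus: 0 − 71824 = −71824.

CS falls by 71824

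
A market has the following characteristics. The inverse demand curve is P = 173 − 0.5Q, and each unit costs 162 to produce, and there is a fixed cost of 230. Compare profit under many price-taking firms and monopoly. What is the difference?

Profit rises by 60.5

Perfect competition: P = MC = 162, so 173 − 0.5Q = 162 and Q = 22.
Profit = (162 − 162)·22 − 230 = −230.
The monopolist equates marginal revenue to marginal cost: 173 − Q = 162, so Q = 11. From demand, P = 167.5.
Profit = (167.5 − 162)·11 − 230 = −169.5.
Change in profit: −169.5 − −230 = 60.5.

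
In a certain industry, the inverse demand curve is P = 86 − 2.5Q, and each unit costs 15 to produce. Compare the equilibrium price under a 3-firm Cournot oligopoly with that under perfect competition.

Cournot with 3 identical firms: the symmetric best-response condition is 86 − 10q = 15. Each firm produces q = 7.1, total output Q = 21.3, price P = 32.75.
Perfect competition: P = MC = 15, so 86 − 2.5Q = 15 and Q = 28.4.

Cournot: P = 32.75; Competition: P = 15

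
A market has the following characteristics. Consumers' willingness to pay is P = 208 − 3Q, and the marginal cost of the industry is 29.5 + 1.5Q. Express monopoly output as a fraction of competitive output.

Q_m/Q_c = 0.6

The monopolist equates marginal revenue to marginal cost: 208 − 6Q = 29.5 + 1.5Q, so Q = 23.8. From demand, P = 136.6.
Under competition P = MC: 208 − 3Q = 29.5 + 1.5Q ⇒ Q = 119/3, P = 89.
Ratio Q_m/Q_c = 23.8/(119/3) = 0.6.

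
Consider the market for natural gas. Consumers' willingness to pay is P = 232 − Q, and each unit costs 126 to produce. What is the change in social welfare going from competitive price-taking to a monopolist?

TS falls by 1404.5

Competitive firms price at marginal cost: P = 126, giving Q = 106.
CS = ½·(232 − 126)·106 = 5618; PS = (126 − 126)·106 = 0; TS = 5618.
Monopoly sets MR = MC: 232 − 2Q = 126 ⇒ Q = 53, P = 232 − 53 = 179.
CS = ½·(232 − 179)·53 = 1404.5; PS = (179 − 126)·53 = 2809; TS = 4213.5.
Change in social welfare: 4213.5 − 5618 = −1404.5.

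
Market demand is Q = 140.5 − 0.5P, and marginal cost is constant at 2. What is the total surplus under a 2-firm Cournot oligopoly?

Inverting demand: P = 281 − 2Q.
In a 2-firm Cournot equilibrium, symmetry and the first-order condition give q = (281 − 2)/(6) = 46.5. So Q = 93 and P = 95.
CS = ½·(281 − 95)·93 = 8649; PS = (95 − 2)·93 = 8649; TS = 17298.

TS = 17298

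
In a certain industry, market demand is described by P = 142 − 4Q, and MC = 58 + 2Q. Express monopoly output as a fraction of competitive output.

Q_m/Q_c = 0.6

Monopoly sets MR = MC: 142 − 8Q = 58 + 2Q ⇒ Q = 8.4, P = 142 − 4·8.4 = 108.4.
Competitive equilibrium sets price equal to marginal cost: 142 − 4Q = 58 + 2Q, so Q = 14 and P = 86.
Ratio Q_m/Q_c = 8.4/14 = 0.6.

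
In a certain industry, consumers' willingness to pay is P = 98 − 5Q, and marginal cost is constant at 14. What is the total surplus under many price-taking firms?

TS = 705.6

Perfect competition: P = MC = 14, so 98 − 5Q = 14 and Q = 16.8.
CS = ½·(98 − 14)·16.8 = 705.6; PS = (14 − 14)·16.8 = 0; TS = 705.6.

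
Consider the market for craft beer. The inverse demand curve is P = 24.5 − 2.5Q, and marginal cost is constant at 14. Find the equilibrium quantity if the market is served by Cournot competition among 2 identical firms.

Q = 2.8

With 2 symmetric Cournot firms, each firm's FOC gives 24.5 − 7.5q = 14, so q = 1.4, Q = 2·1.4 = 2.8, and P = 17.5.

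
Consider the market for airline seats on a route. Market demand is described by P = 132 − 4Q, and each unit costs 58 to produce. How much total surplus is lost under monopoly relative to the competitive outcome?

DWL = 171.125

Perfect competition: P = MC = 58, so 132 − 4Q = 58 and Q = 18.5.
A monopolist chooses Q where MR = MC. MR = 132 − 8Q; setting this equal to 58 gives Q = 9.25 and P = 95.
DWL is the triangle between Q = 9.25 and Q = 18.5: ½·(18.5 − 9.25)·(95 − 58) = 171.125.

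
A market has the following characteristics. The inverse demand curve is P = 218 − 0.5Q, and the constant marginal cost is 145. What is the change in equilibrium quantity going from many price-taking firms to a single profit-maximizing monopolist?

Equilibrium quantity falls by 73

Under competition P = MC = 145, so Q = (218 − 145)/0.5 = 146.
A monopolist chooses Q where MR = MC. MR = 218 − Q; setting this equal to 145 gives Q = 73 and P = 181.5.
Change in equilibrium quantity: 73 − 146 = −73.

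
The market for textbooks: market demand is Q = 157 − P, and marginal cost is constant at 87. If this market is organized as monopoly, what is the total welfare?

Inverting demand: P = 157 − Q.
A monopolist chooses Q where MR = MC. MR = 157 − 2Q; setting this equal to 87 gives Q = 35 and P = 122.
CS = ½·(157 − 122)·35 = 612.5; PS = (122 − 87)·35 = 1225; TS = 1837.5.

TS = 1837.5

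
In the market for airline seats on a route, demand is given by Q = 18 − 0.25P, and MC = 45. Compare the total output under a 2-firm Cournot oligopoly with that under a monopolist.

Inverting demand: P = 72 − 4Q.
With 2 symmetric Cournot firms, each firm's FOC gives 72 − 12q = 45, so q = 2.25, Q = 2·2.25 = 4.5, and P = 54.
Monopoly sets MR = MC: 72 − 8Q = 45 ⇒ Q = 3.375, P = 72 − 4·3.375 = 58.5.

Cournot: Q = 4.5; Monopoly: Q = 3.375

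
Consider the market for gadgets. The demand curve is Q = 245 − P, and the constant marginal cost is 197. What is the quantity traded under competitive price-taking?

Inverting demand: P = 245 − Q.
Perfect competition: P = MC = 197, so 245 − Q = 197 and Q = 48.

Q = 48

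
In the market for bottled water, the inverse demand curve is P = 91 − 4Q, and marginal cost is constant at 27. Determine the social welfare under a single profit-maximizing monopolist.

Monopoly sets MR = MC: 91 − 8Q = 27 ⇒ Q = 8, P = 91 − 4·8 = 59.
CS = ½·(91 − 59)·8 = 128; PS = (59 − 27)·8 = 256; TS = 384.

TS = 384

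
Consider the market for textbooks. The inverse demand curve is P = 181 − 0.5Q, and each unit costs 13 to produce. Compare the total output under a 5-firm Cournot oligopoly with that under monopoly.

Cournot: Q = 280; Monopoly: Q = 168

With 5 symmetric Cournot firms, each firm's FOC gives 181 − 3q = 13, so q = 56, Q = 5·56 = 280, and P = 41.
A monopolist chooses Q where MR = MC. MR = 181 − Q; setting this equal to 13 gives Q = 168 and P = 97.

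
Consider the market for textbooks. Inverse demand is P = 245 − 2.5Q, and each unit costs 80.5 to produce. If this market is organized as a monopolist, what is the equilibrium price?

P = 162.75

A monopolist chooses Q where MR = MC. MR = 245 − 5Q; setting this equal to 80.5 gives Q = 32.9 and P = 162.75.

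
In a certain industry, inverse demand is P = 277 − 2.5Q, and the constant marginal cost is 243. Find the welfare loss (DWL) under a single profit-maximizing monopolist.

Perfect competition: P = MC = 243, so 277 − 2.5Q = 243 and Q = 13.6.
The monopolist equates marginal revenue to marginal cost: 277 − 5Q = 243, so Q = 6.8. From demand, P = 260.
DWL is the triangle between Q = 6.8 and Q = 13.6: ½·(13.6 − 6.8)·(260 − 243) = 57.8.

DWL = 57.8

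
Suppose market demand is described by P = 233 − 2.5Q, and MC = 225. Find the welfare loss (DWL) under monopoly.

Competitive firms price at marginal cost: P = 225, giving Q = 3.2.
A monopolist chooses Q where MR = MC. MR = 233 − 5Q; setting this equal to 225 gives Q = 1.6 and P = 229.
DWL is the triangle between Q = 1.6 and Q = 3.2: ½·(3.2 − 1.6)·(229 − 225) = 3.2.

DWL = 3.2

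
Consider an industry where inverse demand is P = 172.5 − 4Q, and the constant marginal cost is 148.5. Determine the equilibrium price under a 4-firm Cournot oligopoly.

P = 153.3

In a 4-firm Cournot equilibrium, symmetry and the first-order condition give q = (172.5 − 148.5)/(20) = 1.2. So Q = 4.8 and P = 153.3.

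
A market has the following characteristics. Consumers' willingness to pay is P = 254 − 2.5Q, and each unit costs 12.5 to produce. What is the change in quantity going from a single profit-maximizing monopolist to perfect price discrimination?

Q rises by 48.3

Monopoly sets MR = MC: 254 − 5Q = 12.5 ⇒ Q = 48.3, P = 254 − 2.5·48.3 = 133.25.
Under first-degree price discrimination the firm charges each unit its demand price and produces up to where P = MC, i.e. Q = 96.6. Consumer surplus is zero; producer surplus equals total surplus.
Change in quantity: 96.6 − 48.3 = 48.3.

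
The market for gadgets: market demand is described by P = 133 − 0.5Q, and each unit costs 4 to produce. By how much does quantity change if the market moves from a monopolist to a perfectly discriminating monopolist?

Monopoly sets MR = MC: 133 − Q = 4 ⇒ Q = 129, P = 133 − 0.5·129 = 68.5.
With perfect price discrimination, output is the efficient level Q = 258 (where demand meets MC), but every buyer pays their willingness to pay: CS = 0 and PS = total surplus.
Change in quantity: 258 − 129 = 129.

Q rises by 129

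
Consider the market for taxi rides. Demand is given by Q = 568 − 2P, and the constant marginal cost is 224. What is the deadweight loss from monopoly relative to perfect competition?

DWL = 900

Inverting demand: P = 284 − 0.5Q.
Perfect competition: P = MC = 224, so 284 − 0.5Q = 224 and Q = 120.
Monopoly sets MR = MC: 284 − Q = 224 ⇒ Q = 60, P = 284 − 0.5·60 = 254.
DWL is the triangle between Q = 60 and Q = 120: ½·(120 − 60)·(254 − 224) = 900.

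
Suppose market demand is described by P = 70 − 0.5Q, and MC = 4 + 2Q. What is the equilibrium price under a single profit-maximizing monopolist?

The monopolist equates marginal revenue to marginal cost: 70 − Q = 4 + 2Q, so Q = 22. From demand, P = 59.

P = 59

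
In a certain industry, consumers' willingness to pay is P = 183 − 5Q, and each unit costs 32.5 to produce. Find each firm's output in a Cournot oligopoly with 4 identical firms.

q_i = 6.02

With 4 symmetric Cournot firms, each firm's FOC gives 183 − 25q = 32.5, so q = 6.02, Q = 4·6.02 = 24.08, and P = 62.6.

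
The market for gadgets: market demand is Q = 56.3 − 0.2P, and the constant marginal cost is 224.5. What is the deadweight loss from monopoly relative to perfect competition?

DWL = 81.225

Inverting demand: P = 281.5 − 5Q.
Perfect competition: P = MC = 224.5, so 281.5 − 5Q = 224.5 and Q = 11.4.
Monopoly sets MR = MC: 281.5 − 10Q = 224.5 ⇒ Q = 5.7, P = 281.5 − 5·5.7 = 253.
DWL is the triangle between Q = 5.7 and Q = 11.4: ½·(11.4 − 5.7)·(253 − 224.5) = 81.225.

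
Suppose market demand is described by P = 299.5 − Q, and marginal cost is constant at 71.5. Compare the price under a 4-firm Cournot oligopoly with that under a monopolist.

Cournot with 4 identical firms: the symmetric best-response condition is 299.5 − 5q = 71.5. Each firm produces q = 45.6, total output Q = 182.4, price P = 117.1.
A monopolist chooses Q where MR = MC. MR = 299.5 − 2Q; setting this equal to 71.5 gives Q = 114 and P = 185.5.

Cournot: P = 117.1; Monopoly: P = 185.5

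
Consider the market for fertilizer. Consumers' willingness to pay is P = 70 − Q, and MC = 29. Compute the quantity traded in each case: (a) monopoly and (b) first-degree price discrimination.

Monopoly: Q = 20.5; Perfect PD: Q = 41

Monopoly sets MR = MC: 70 − 2Q = 29 ⇒ Q = 20.5, P = 70 − 20.5 = 49.5.
A perfectly discriminating monopolist sells every unit with P(Q) ≥ MC(Q), so output equals the competitive quantity Q = 41. Each buyer pays their reservation price, so CS = 0 and the firm captures all surplus.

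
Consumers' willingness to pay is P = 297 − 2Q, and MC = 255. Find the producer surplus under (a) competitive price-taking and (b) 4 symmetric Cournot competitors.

Competition: PS = 0; Cournot: PS = 141.12

Competitive firms price at marginal cost: P = 255, giving Q = 21.
PS = (255 − 255)·21 = 0.
Cournot with 4 identical firms: the symmetric best-response condition is 297 − 10q = 255. Each firm produces q = 4.2, total output Q = 16.8, price P = 263.4.
PS = (263.4 − 255)·16.8 = 141.12.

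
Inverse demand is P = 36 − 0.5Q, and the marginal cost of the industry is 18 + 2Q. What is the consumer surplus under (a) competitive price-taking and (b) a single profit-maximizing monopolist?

Competitive equilibrium sets price equal to marginal cost: 36 − 0.5Q = 18 + 2Q, so Q = 7.2 and P = 32.4.
CS = ½·(36 − 32.4)·7.2 = 12.96.
Monopoly sets MR = MC: 36 − Q = 18 + 2Q ⇒ Q = 6, P = 36 − 0.5·6 = 33.
CS = ½·(36 − 33)·6 = 9.

Competition: CS = 12.96; Monopoly: CS = 9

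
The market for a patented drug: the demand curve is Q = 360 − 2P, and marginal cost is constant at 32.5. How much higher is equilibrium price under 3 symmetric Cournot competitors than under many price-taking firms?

Equilibrium price rises by 36.875

Inverting demand: P = 180 − 0.5Q.
Under competition P = MC = 32.5, so Q = (180 − 32.5)/0.5 = 295.
In a 3-firm Cournot equilibrium, symmetry and the first-order condition give q = (180 − 32.5)/(2) = 73.75. So Q = 221.25 and P = 69.375.
Change in equilibrium price: 69.375 − 32.5 = 36.875.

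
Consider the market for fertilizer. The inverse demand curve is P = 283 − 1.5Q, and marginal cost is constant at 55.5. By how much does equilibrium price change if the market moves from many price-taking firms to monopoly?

P rises by 113.75

Under competition P = MC = 55.5, so Q = (283 − 55.5)/1.5 = 455/3.
Monopoly sets MR = MC: 283 − 3Q = 55.5 ⇒ Q = 455/6, P = 283 − 1.5·455/6 = 169.25.
Change in equilibrium price: 169.25 − 55.5 = 113.75.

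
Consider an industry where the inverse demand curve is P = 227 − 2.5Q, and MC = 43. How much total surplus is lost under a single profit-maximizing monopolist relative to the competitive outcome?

Competitive firms price at marginal cost: P = 43, giving Q = 73.6.
Monopoly sets MR = MC: 227 − 5Q = 43 ⇒ Q = 36.8, P = 227 − 2.5·36.8 = 135.
DWL is the triangle between Q = 36.8 and Q = 73.6: ½·(73.6 − 36.8)·(135 − 43) = 1692.8.

DWL = 1692.8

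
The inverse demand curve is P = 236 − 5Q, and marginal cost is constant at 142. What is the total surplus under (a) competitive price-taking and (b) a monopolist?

Competition: TS = 883.6; Monopoly: TS = 662.7

Competitive firms price at marginal cost: P = 142, giving Q = 18.8.
CS = ½·(236 − 142)·18.8 = 883.6; PS = (142 − 142)·18.8 = 0; TS = 883.6.
A monopolist chooses Q where MR = MC. MR = 236 − 10Q; setting this equal to 142 gives Q = 9.4 and P = 189.
CS = ½·(236 − 189)·9.4 = 220.9; PS = (189 − 142)·9.4 = 441.8; TS = 662.7.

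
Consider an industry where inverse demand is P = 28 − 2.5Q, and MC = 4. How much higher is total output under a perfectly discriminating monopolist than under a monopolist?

Monopoly sets MR = MC: 28 − 5Q = 4 ⇒ Q = 4.8, P = 28 − 2.5·4.8 = 16.
Under first-degree price discrimination the firm charges each unit its demand price and produces up to where P = MC, i.e. Q = 9.6. Consumer surplus is zero; producer surplus equals total surplus.
Change in total output: 9.6 − 4.8 = 4.8.

Q rises by 4.8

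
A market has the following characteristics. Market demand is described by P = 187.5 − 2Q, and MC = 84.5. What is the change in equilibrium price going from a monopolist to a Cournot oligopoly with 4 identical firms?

Equilibrium price falls by 30.9

A monopolist chooses Q where MR = MC. MR = 187.5 − 4Q; setting this equal to 84.5 gives Q = 25.75 and P = 136.
With 4 symmetric Cournot firms, each firm's FOC gives 187.5 − 10q = 84.5, so q = 10.3, Q = 4·10.3 = 41.2, and P = 105.1.
Change in equilibrium price: 105.1 − 136 = −30.9.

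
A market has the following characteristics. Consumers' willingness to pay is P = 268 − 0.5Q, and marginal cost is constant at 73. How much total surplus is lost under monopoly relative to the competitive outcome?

DWL = 9506.25

Perfect competition: P = MC = 73, so 268 − 0.5Q = 73 and Q = 390.
A monopolist chooses Q where MR = MC. MR = 268 − Q; setting this equal to 73 gives Q = 195 and P = 170.5.
DWL is the triangle between Q = 195 and Q = 390: ½·(390 − 195)·(170.5 − 73) = 9506.25.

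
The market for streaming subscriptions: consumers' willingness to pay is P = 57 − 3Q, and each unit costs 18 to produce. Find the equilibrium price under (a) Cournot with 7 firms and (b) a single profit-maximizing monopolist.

With 7 symmetric Cournot firms, each firm's FOC gives 57 − 24q = 18, so q = 1.625, Q = 7·1.625 = 11.375, and P = 22.875.
A monopolist chooses Q where MR = MC. MR = 57 − 6Q; setting this equal to 18 gives Q = 6.5 and P = 37.5.

Cournot: P = 22.875; Monopoly: P = 37.5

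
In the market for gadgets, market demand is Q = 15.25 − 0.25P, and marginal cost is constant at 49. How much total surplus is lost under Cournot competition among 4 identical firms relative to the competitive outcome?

Inverting demand: P = 61 − 4Q.
Competitive firms price at marginal cost: P = 49, giving Q = 3.
In a 4-firm Cournot equilibrium, symmetry and the first-order condition give q = (61 − 49)/(20) = 0.6. So Q = 2.4 and P = 51.4.
DWL is the triangle between Q = 2.4 and Q = 3: ½·(3 − 2.4)·(51.4 − 49) = 0.72.

DWL = 0.72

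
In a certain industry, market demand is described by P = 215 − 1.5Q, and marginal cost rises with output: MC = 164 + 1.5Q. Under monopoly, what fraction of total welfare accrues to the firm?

PS/TS = 0.75

A monopolist chooses Q where MR = MC. MR = 215 − 3Q; setting this equal to 164 + 1.5Q gives Q = 34/3 and P = 198.
CS = ½·(215 − 198)·34/3 = 289/3.
PS = P·Q − VC(Q) = 198·34/3 − (164·34/3 + ½·1.5·(34/3)²) = 289.
Share captured = PS/TS = 289/(1156/3) = 0.75.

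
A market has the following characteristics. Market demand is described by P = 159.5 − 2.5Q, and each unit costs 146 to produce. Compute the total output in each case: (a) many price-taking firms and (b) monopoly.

Perfect competition: P = MC = 146, so 159.5 − 2.5Q = 146 and Q = 5.4.
A monopolist chooses Q where MR = MC. MR = 159.5 − 5Q; setting this equal to 146 gives Q = 2.7 and P = 152.75.

Competition: Q = 5.4; Monopoly: Q = 2.7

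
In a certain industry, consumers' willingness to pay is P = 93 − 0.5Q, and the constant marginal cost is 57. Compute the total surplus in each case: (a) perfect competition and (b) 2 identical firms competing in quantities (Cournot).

Under competition P = MC = 57, so Q = (93 − 57)/0.5 = 72.
CS = ½·(93 − 57)·72 = 1296; PS = (57 − 57)·72 = 0; TS = 1296.
Cournot with 2 identical firms: the symmetric best-response condition is 93 − 1.5q = 57. Each firm produces q = 24, total output Q = 48, price P = 69.
CS = ½·(93 − 69)·48 = 576; PS = (69 − 57)·48 = 576; TS = 1152.

Competition: TS = 1296; Cournot: TS = 1152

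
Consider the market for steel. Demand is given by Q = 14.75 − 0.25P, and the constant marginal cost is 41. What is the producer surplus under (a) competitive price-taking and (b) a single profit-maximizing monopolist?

Competition: PS = 0; Monopoly: PS = 20.25

Inverting demand: P = 59 − 4Q.
Competitive firms price at marginal cost: P = 41, giving Q = 4.5.
PS = (41 − 41)·4.5 = 0.
A monopolist chooses Q where MR = MC. MR = 59 − 8Q; setting this equal to 41 gives Q = 2.25 and P = 50.
PS = (50 − 41)·2.25 = 20.25.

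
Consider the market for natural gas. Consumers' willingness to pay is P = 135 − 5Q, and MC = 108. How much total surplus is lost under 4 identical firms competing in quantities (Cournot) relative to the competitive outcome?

Competitive firms price at marginal cost: P = 108, giving Q = 5.4.
Cournot with 4 identical firms: the symmetric best-response condition is 135 − 25q = 108. Each firm produces q = 1.08, total output Q = 4.32, price P = 113.4.
DWL is the triangle between Q = 4.32 and Q = 5.4: ½·(5.4 − 4.32)·(113.4 − 108) = 2.916.

DWL = 2.916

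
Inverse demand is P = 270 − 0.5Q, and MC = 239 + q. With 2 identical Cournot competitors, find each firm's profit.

With 2 symmetric Cournot firms, each firm's FOC gives 270 − 1.5q = 239 + q, so q = 12.4, Q = 2·12.4 = 24.8, and P = 257.6.
Each firm's profit = 257.6·12.4 − (239·12.4 + ½·1·12.4²) = 153.76.

π_i = 153.76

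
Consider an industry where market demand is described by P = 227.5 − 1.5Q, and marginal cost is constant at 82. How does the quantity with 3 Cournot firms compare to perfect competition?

Cournot: Q = 72.75; Competition: Q = 97

With 3 symmetric Cournot firms, each firm's FOC gives 227.5 − 6q = 82, so q = 24.25, Q = 3·24.25 = 72.75, and P = 118.375.
Perfect competition: P = MC = 82, so 227.5 − 1.5Q = 82 and Q = 97.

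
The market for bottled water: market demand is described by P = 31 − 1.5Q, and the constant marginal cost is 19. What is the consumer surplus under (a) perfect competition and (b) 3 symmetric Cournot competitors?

Competition: CS = 48; Cournot: CS = 27

Under competition P = MC = 19, so Q = (31 − 19)/1.5 = 8.
CS = ½·(31 − 19)·8 = 48.
Cournot with 3 identical firms: the symmetric best-response condition is 31 − 6q = 19. Each firm produces q = 2, total output Q = 6, price P = 22.
CS = ½·(31 − 22)·6 = 27.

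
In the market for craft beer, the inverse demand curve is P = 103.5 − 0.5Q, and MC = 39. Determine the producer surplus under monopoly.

PS = 2080.125

Monopoly sets MR = MC: 103.5 − Q = 39 ⇒ Q = 64.5, P = 103.5 − 0.5·64.5 = 71.25.
PS = (71.25 − 39)·64.5 = 2080.125.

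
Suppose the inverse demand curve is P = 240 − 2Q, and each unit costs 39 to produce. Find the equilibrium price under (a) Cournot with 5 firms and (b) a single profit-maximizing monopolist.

In a 5-firm Cournot equilibrium, symmetry and the first-order condition give q = (240 − 39)/(12) = 16.75. So Q = 83.75 and P = 72.5.
The monopolist equates marginal revenue to marginal cost: 240 − 4Q = 39, so Q = 50.25. From demand, P = 139.5.

Cournot: P = 72.5; Monopoly: P = 139.5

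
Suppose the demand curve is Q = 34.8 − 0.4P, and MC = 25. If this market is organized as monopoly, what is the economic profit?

Inverting demand: P = 87 − 2.5Q.
Monopoly sets MR = MC: 87 − 5Q = 25 ⇒ Q = 12.4, P = 87 − 2.5·12.4 = 56.
Profit = (56 − 25)·12.4 = 384.4.

Profit = 384.4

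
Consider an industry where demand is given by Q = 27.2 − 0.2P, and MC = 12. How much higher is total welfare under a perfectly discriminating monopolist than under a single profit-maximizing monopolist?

Total welfare rises by 384.4

Inverting demand: P = 136 − 5Q.
Monopoly sets MR = MC: 136 − 10Q = 12 ⇒ Q = 12.4, P = 136 − 5·12.4 = 74.
CS = ½·(136 − 74)·12.4 = 384.4; PS = (74 − 12)·12.4 = 768.8; TS = 1153.2.
With perfect price discrimination, output is the efficient level Q = 24.8 (where demand meets MC), but every buyer pays their willingness to pay: CS = 0 and PS = total surplus.
TS = 1537.6 (equal to competitive TS).
Change in total welfare: 1537.6 − 1153.2 = 384.4.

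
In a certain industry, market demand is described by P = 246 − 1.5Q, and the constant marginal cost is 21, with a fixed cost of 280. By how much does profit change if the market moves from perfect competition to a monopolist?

Profit rises by 8437.5

Under competition P = MC = 21, so Q = (246 − 21)/1.5 = 150.
Profit = (21 − 21)·150 − 280 = −280.
The monopolist equates marginal revenue to marginal cost: 246 − 3Q = 21, so Q = 75. From demand, P = 133.5.
Profit = (133.5 − 21)·75 − 280 = 8157.5.
Change in profit: 8157.5 − −280 = 8437.5.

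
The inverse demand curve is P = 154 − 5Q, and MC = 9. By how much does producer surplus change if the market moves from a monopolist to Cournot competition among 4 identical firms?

Producer surplus falls by 378.45

Monopoly sets MR = MC: 154 − 10Q = 9 ⇒ Q = 14.5, P = 154 − 5·14.5 = 81.5.
PS = (81.5 − 9)·14.5 = 1051.25.
With 4 symmetric Cournot firms, each firm's FOC gives 154 − 25q = 9, so q = 5.8, Q = 4·5.8 = 23.2, and P = 38.
PS = (38 − 9)·23.2 = 672.8.
Change in producer surplus: 672.8 − 1051.25 = −378.45.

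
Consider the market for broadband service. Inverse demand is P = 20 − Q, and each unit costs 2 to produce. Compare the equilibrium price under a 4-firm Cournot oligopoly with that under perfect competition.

Cournot: P = 5.6; Competition: P = 2

Cournot with 4 identical firms: the symmetric best-response condition is 20 − 5q = 2. Each firm produces q = 3.6, total output Q = 14.4, price P = 5.6.
Perfect competition: P = MC = 2, so 20 − Q = 2 and Q = 18.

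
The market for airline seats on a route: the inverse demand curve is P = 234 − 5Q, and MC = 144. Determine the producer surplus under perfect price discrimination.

PS = 810

With perfect price discrimination, output is the efficient level Q = 18 (where demand meets MC), but every buyer pays their willingness to pay: CS = 0 and PS = total surplus.
PS = ½·(234 − 144)·18 = 810.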